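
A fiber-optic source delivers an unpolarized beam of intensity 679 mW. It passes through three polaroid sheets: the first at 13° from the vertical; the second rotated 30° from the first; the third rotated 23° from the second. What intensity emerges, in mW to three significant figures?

I ≈ 216 mW

Unpolarized light through the first polarizer → I₁ = 679 mW/2 = 339.5 mW, polarized at 13°.
I₂ = I₁ · cos²(30°) = 339.5 · 0.75 = 254.6 mW.
I₃ = I₂ · cos²(23°) = 254.6 · 0.8473 = 215.8 mW.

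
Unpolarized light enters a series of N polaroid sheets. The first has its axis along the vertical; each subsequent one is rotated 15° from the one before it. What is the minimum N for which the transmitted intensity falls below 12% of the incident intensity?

First polarizer halves the unpolarized light: factor 1/2.
Each further stage multiplies by cos²(15°) = 0.933.
After N polarizers: T = 0.5·0.933^(N−1). Require T < 0.12 ⇒ N−1 > ln(0.12/0.5)/ln(0.933) = 20.58, so N−1 ≥ 21 and N = 22.
Check: N=22 gives T = 0.1166 < 0.12; N=21 gives T = 0.1249.

N = 22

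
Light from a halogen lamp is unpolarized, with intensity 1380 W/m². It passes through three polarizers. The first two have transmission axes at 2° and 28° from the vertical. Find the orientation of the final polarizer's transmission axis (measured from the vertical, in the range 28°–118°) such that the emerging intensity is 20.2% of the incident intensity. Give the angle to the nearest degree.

θ ≈ 73°

Unpolarized light through the first polarizer → I₁ = ½ I₀, now polarized at 2°.
I₂ = I₁ cos²(28° − 2°) = 0.5 I₀ · cos²(26°) = 0.4039 I₀.
Need I₃/I₀ = 0.202, so cos²(θ − 28°) = 0.202 / 0.4039 = 0.5001.
θ − 28° = arccos(√0.5001) = 45.0°, giving θ ≈ 28 + 45.0 = 73.0°.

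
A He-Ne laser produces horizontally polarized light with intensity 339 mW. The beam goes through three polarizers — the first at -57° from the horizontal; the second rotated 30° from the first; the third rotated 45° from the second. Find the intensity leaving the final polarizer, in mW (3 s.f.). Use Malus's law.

I ≈ 37.7 mW

By Malus's law, I₁ = 339 mW · cos²(57°) = 100.6 mW.
I₂ = I₁ · cos²(30°) = 100.6 · 0.75 = 75.42 mW.
I₃ = I₂ · cos²(45°) = 75.42 · 0.5 = 37.71 mW.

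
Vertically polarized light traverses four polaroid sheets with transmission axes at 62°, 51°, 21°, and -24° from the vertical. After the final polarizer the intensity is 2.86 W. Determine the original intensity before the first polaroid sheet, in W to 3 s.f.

I₀ ≈ 35.9 W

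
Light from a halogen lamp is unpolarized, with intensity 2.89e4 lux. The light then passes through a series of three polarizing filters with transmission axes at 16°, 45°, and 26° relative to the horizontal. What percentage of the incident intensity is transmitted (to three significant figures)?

Unpolarized light through the first polarizer → I₁ = 2.89e4 lux/2 = 1.445e+04 lux, polarized at 16°.
I₂ = I₁ · cos²(29°) = 1.445e+04 · 0.765 = 1.105e+04 lux.
I₃ = I₂ · cos²(19°) = 1.105e+04 · 0.894 = 9882 lux.
That is 34.19% of the incident intensity.

≈ 34.2%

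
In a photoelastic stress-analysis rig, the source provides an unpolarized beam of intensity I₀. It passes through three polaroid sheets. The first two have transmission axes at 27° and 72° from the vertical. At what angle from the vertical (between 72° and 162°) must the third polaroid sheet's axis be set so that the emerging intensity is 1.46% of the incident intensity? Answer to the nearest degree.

θ ≈ 148°

Unpolarized light through the first polarizer → I₁ = ½ I₀, now polarized at 27°.
I₂ = I₁ cos²(72° − 27°) = 0.5 I₀ · cos²(45°) = 0.25 I₀.
Need I₃/I₀ = 0.0146, so cos²(θ − 72°) = 0.0146 / 0.25 = 0.0584.
θ − 72° = arccos(√0.0584) = 76.0°, giving θ ≈ 72 + 76.0 = 148.0°.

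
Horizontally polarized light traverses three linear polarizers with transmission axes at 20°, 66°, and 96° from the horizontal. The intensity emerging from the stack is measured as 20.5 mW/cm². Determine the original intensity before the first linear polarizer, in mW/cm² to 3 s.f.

I₀ ≈ 64.1 mW/cm²

I₁ = I₀ cos²(20° − 0°) = I₀ cos²(20°) = 0.883 I₀.
I₂ = I₁ cos²(66° − 20°) = 0.883 I₀ · cos²(46°) = 0.4261 I₀.
I₃ = I₂ cos²(96° − 66°) = 0.4261 I₀ · cos²(30°) = 0.3196 I₀.
So 20.5 mW/cm² = 0.3196 I₀, giving I₀ = 20.5/0.3196 = 64.15 mW/cm².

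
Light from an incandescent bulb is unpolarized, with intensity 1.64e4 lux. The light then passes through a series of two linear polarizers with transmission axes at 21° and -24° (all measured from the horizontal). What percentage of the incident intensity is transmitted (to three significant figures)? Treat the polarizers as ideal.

Unpolarized light through the first polarizer → I₁ = 1.64e4 lux/2 = 8200 lux, polarized at 21°.
I₂ = I₁ · cos²(45°) = 8200 · 0.5 = 4100 lux.
That is 25% of the incident intensity.

≈ 25.0%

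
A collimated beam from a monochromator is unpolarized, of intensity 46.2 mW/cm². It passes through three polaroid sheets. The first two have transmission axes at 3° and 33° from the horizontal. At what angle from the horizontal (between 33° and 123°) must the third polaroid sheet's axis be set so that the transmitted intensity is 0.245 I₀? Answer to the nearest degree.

Unpolarized light through the first polarizer → I₁ = ½ I₀, now polarized at 3°.
I₂ = I₁ cos²(33° − 3°) = 0.5 I₀ · cos²(30°) = 0.375 I₀.
Need I₃/I₀ = 0.245, so cos²(θ − 33°) = 0.245 / 0.375 = 0.6533.
θ − 33° = arccos(√0.6533) = 36.1°, giving θ ≈ 33 + 36.1 = 69.1°.

θ ≈ 69°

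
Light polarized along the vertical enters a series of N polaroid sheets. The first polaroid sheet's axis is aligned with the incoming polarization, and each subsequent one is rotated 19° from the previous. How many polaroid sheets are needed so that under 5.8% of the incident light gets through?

N = 27

First polarizer is aligned with the polarization: full transmission.
Each further stage multiplies by cos²(19°) = 0.894.
After N polarizers: T = 0.894^(N−1). Require T < 0.058 ⇒ N−1 > ln(0.058)/ln(0.894) = 25.41, so N−1 ≥ 26 and N = 27.
Check: N=27 gives T = 0.05431 < 0.058; N=26 gives T = 0.06074.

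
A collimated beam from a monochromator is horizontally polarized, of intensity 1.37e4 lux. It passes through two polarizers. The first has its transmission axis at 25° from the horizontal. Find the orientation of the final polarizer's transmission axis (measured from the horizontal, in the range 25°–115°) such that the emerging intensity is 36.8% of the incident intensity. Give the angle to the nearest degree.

I₁ = I₀ cos²(25° − 0°) = I₀ cos²(25°) = 0.8214 I₀.
Need I₂/I₀ = 0.368, so cos²(θ − 25°) = 0.368 / 0.8214 = 0.448.
θ − 25° = arccos(√0.448) = 48.0°, giving θ ≈ 25 + 48.0 = 73.0°.

θ ≈ 73°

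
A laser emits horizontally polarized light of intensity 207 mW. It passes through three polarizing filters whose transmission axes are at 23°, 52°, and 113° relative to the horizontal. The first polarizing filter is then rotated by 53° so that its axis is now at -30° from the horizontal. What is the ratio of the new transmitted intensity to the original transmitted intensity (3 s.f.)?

I_new/I_old ≈ 0.0224

Before rotation:
I₁ = I₀ cos²(23° − 0°) = I₀ cos²(23°) = 0.8473 I₀.
I₂ = I₁ cos²(52° − 23°) = 0.8473 I₀ · cos²(29°) = 0.6482 I₀.
I₃ = I₂ cos²(113° − 52°) = 0.6482 I₀ · cos²(61°) = 0.1523 I₀.
After rotation:
I₁ = I₀ cos²(-30° − 0°) = I₀ cos²(30°) = 0.75 I₀.
I₂ = I₁ cos²(52° + 30°) = 0.75 I₀ · cos²(82°) = 0.01453 I₀.
I₃ = I₂ cos²(113° − 52°) = 0.01453 I₀ · cos²(61°) = 0.003414 I₀.
Ratio = 0.003414 / 0.1523 = 0.02241.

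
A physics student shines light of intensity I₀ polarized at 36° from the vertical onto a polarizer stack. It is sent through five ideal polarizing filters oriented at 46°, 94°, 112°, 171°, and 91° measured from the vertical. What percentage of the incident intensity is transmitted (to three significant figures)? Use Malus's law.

By Malus's law, I₁ = I₀ cos²(46° − 36°) = I₀ cos²(10°) = 0.9698 I₀.
I₂ = I₁ cos²(94° − 46°) = 0.9698 I₀ · cos²(48°) = 0.4342 I₀.
I₃ = I₂ cos²(112° − 94°) = 0.4342 I₀ · cos²(18°) = 0.3928 I₀.
I₄ = I₃ cos²(171° − 112°) = 0.3928 I₀ · cos²(59°) = 0.1042 I₀.
I₅ = I₄ cos²(91° − 171°) = 0.1042 I₀ · cos²(80°) = 0.003142 I₀.
That is 0.3142% of the incident intensity.

≈ 0.314%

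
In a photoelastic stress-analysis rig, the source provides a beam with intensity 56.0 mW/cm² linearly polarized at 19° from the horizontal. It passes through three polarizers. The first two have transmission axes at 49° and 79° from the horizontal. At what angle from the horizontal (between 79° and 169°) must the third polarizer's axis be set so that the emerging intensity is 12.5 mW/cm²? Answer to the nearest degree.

θ ≈ 130°

I₁ = I₀ cos²(49° − 19°) = I₀ cos²(30°) = 0.75 I₀.
I₂ = I₁ cos²(79° − 49°) = 0.75 I₀ · cos²(30°) = 0.5625 I₀.
Target fraction: 12.5 / 56.0 mW/cm² = 0.2232 of I₀.
Need I₃/I₀ = 0.2232, so cos²(θ − 79°) = 0.2232 / 0.5625 = 0.3968.
θ − 79° = arccos(√0.3968) = 51.0°, giving θ ≈ 79 + 51.0 = 130.0°.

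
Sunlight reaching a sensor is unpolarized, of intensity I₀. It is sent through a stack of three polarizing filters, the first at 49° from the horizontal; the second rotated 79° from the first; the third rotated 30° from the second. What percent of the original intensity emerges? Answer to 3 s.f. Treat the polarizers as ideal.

≈ 1.37%

Unpolarized light through the first polarizer → I₁ = ½ I₀, now polarized at 49°.
I₂ = I₁ cos²(79°) = 0.5 · 0.03641 I₀ = 0.0182 I₀.
I₃ = I₂ cos²(30°) = 0.0182 · 0.75 I₀ = 0.01365 I₀.
That is 1.365% of the incident intensity.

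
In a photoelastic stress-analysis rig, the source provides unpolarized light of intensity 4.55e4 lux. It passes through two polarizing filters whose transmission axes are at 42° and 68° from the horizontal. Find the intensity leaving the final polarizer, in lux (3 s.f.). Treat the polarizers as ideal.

Unpolarized light through the first polarizer → I₁ = 4.55e4 lux/2 = 2.275e+04 lux, polarized at 42°.
I₂ = I₁ · cos²(26°) = 2.275e+04 · 0.8078 = 1.838e+04 lux.

I ≈ 1.84e4 lux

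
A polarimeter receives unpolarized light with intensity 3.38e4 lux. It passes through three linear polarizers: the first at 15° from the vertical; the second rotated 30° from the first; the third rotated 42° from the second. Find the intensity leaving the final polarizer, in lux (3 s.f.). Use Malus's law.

Unpolarized light through the first polarizer → I₁ = 3.38e4 lux/2 = 1.69e+04 lux, polarized at 15°.
I₂ = I₁ · cos²(30°) = 1.69e+04 · 0.75 = 1.268e+04 lux.
I₃ = I₂ · cos²(42°) = 1.268e+04 · 0.5523 = 7000 lux.

I ≈ 7000 lux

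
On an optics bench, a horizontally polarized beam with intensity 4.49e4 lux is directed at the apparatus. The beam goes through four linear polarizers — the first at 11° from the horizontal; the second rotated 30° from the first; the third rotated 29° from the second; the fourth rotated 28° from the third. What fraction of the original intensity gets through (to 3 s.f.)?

I/I₀ ≈ 0.431

I₁ = 4.49e4 lux · cos²(11°) = 4.327e+04 lux.
I₂ = I₁ · cos²(30°) = 4.327e+04 · 0.75 = 3.245e+04 lux.
I₃ = I₂ · cos²(29°) = 3.245e+04 · 0.765 = 2.482e+04 lux.
I₄ = I₃ · cos²(28°) = 2.482e+04 · 0.7796 = 1.935e+04 lux.
Transmitted fraction = 0.431.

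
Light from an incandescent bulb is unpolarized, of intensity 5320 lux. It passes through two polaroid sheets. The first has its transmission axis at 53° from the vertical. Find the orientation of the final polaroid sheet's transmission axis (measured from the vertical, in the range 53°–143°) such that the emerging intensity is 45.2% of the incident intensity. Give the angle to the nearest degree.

θ ≈ 71°

Unpolarized light through the first polarizer → I₁ = ½ I₀, now polarized at 53°.
Need I₂/I₀ = 0.452, so cos²(θ − 53°) = 0.452 / 0.5 = 0.904.
θ − 53° = arccos(√0.904) = 18.0°, giving θ ≈ 53 + 18.0 = 71.0°.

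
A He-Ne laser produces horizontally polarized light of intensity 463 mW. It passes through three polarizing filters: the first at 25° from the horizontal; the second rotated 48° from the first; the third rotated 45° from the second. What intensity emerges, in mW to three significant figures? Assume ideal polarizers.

I₁ = 463 mW · cos²(25°) = 380.3 mW.
I₂ = I₁ · cos²(48°) = 380.3 · 0.4477 = 170.3 mW.
I₃ = I₂ · cos²(45°) = 170.3 · 0.5 = 85.14 mW.

I ≈ 85.1 mW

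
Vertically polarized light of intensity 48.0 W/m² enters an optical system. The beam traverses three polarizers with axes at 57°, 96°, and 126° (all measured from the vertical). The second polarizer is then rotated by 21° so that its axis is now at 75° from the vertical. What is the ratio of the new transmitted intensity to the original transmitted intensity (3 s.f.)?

I_new/I_old ≈ 0.791

Before rotation:
By Malus's law, I₁ = I₀ cos²(57° − 0°) = I₀ cos²(57°) = 0.2966 I₀.
I₂ = I₁ cos²(96° − 57°) = 0.2966 I₀ · cos²(39°) = 0.1792 I₀.
I₃ = I₂ cos²(126° − 96°) = 0.1792 I₀ · cos²(30°) = 0.1344 I₀.
After rotation:
I₁ = I₀ cos²(57° − 0°) = I₀ cos²(57°) = 0.2966 I₀.
I₂ = I₁ cos²(75° − 57°) = 0.2966 I₀ · cos²(18°) = 0.2683 I₀.
I₃ = I₂ cos²(126° − 75°) = 0.2683 I₀ · cos²(51°) = 0.1063 I₀.
Ratio = 0.1063 / 0.1344 = 0.7908.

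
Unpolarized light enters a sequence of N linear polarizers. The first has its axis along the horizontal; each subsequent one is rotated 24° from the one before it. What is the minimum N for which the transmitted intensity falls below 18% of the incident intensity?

First polarizer halves the unpolarized light: factor 1/2.
Each further stage multiplies by cos²(24°) = 0.8346.
After N polarizers: T = 0.5·0.8346^(N−1). Require T < 0.18 ⇒ N−1 > ln(0.18/0.5)/ln(0.8346) = 5.65, so N−1 ≥ 6 and N = 7.
Check: N=7 gives T = 0.1689 < 0.18; N=6 gives T = 0.2024.

N = 7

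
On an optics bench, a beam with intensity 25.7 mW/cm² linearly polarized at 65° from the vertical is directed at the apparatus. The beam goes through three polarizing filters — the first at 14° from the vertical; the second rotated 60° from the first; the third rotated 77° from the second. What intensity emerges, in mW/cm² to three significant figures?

I₁ = 25.7 mW/cm² · cos²(51°) = 10.18 mW/cm².
I₂ = I₁ · cos²(60°) = 10.18 · 0.25 = 2.545 mW/cm².
I₃ = I₂ · cos²(77°) = 2.545 · 0.0506 = 0.1288 mW/cm².

I ≈ 0.129 mW/cm²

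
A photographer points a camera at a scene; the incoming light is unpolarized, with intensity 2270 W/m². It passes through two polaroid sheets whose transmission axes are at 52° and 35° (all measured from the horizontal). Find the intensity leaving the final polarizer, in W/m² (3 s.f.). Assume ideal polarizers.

I ≈ 1040 W/m²

Unpolarized light through the first polarizer → I₁ = 2270 W/m²/2 = 1135 W/m², polarized at 52°.
I₂ = I₁ · cos²(17°) = 1135 · 0.9145 = 1038 W/m².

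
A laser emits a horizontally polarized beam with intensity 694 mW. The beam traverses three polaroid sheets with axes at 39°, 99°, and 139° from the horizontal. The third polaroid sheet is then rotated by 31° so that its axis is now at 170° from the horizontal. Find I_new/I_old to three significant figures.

I_new/I_old ≈ 0.181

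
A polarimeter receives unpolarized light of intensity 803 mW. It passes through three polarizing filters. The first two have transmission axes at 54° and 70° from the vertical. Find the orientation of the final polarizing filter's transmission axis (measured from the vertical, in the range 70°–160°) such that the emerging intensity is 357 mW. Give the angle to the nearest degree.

θ ≈ 81°

Unpolarized light through the first polarizer → I₁ = ½ I₀, now polarized at 54°.
I₂ = I₁ cos²(70° − 54°) = 0.5 I₀ · cos²(16°) = 0.462 I₀.
Target fraction: 357 / 803 mW = 0.4446 of I₀.
Need I₃/I₀ = 0.4446, so cos²(θ − 70°) = 0.4446 / 0.462 = 0.9623.
θ − 70° = arccos(√0.9623) = 11.2°, giving θ ≈ 70 + 11.2 = 81.2°.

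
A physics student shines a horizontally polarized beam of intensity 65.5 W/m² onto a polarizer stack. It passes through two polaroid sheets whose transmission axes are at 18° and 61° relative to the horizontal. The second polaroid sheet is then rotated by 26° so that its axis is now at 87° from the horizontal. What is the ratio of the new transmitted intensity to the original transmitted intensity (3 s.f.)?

I_new/I_old ≈ 0.240

Before rotation:
I₁ = I₀ cos²(18° − 0°) = I₀ cos²(18°) = 0.9045 I₀.
I₂ = I₁ cos²(61° − 18°) = 0.9045 I₀ · cos²(43°) = 0.4838 I₀.
After rotation:
I₁ = I₀ cos²(18° − 0°) = I₀ cos²(18°) = 0.9045 I₀.
I₂ = I₁ cos²(87° − 18°) = 0.9045 I₀ · cos²(69°) = 0.1162 I₀.
Ratio = 0.1162 / 0.4838 = 0.2401.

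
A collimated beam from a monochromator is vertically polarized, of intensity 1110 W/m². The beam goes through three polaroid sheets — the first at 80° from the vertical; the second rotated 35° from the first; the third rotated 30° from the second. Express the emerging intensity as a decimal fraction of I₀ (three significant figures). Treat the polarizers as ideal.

By Malus's law, I₁ = 1110 W/m² · cos²(80°) = 33.47 W/m².
I₂ = I₁ · cos²(35°) = 33.47 · 0.671 = 22.46 W/m².
I₃ = I₂ · cos²(30°) = 22.46 · 0.75 = 16.84 W/m².
Transmitted fraction = 0.01518.

I/I₀ ≈ 0.0152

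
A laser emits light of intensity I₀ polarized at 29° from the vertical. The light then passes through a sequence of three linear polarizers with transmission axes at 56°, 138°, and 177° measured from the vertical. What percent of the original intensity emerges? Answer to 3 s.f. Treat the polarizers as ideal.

≈ 0.929%

I₁ = I₀ cos²(56° − 29°) = I₀ cos²(27°) = 0.7939 I₀.
I₂ = I₁ cos²(138° − 56°) = 0.7939 I₀ · cos²(82°) = 0.01538 I₀.
I₃ = I₂ cos²(177° − 138°) = 0.01538 I₀ · cos²(39°) = 0.009287 I₀.
That is 0.9287% of the incident intensity.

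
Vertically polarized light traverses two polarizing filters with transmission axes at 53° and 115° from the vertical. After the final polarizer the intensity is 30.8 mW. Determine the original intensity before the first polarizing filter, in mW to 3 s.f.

I₀ ≈ 386 mW

I₁ = I₀ cos²(53° − 0°) = I₀ cos²(53°) = 0.3622 I₀.
I₂ = I₁ cos²(115° − 53°) = 0.3622 I₀ · cos²(62°) = 0.07983 I₀.
So 30.8 mW = 0.07983 I₀, giving I₀ = 30.8/0.07983 = 385.8 mW.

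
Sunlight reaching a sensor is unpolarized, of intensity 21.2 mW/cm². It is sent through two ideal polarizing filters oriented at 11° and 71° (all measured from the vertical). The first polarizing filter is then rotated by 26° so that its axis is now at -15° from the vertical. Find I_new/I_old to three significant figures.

Before rotation:
Unpolarized light through the first polarizer → I₁ = ½ I₀, now polarized at 11°.
I₂ = I₁ cos²(71° − 11°) = 0.5 I₀ · cos²(60°) = 0.125 I₀.
After rotation:
Unpolarized light through the first polarizer → I₁ = ½ I₀, now polarized at -15°.
I₂ = I₁ cos²(71° + 15°) = 0.5 I₀ · cos²(86°) = 0.002433 I₀.
Ratio = 0.002433 / 0.125 = 0.01946.

I_new/I_old ≈ 0.0195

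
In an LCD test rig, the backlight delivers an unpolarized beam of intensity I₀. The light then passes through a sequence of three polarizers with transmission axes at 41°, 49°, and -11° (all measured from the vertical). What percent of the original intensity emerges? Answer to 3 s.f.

Unpolarized light through the first polarizer → I₁ = ½ I₀, now polarized at 41°.
I₂ = I₁ cos²(49° − 41°) = 0.5 I₀ · cos²(8°) = 0.4903 I₀.
I₃ = I₂ cos²(-11° − 49°) = 0.4903 I₀ · cos²(60°) = 0.1226 I₀.
That is 12.26% of the incident intensity.

≈ 12.3%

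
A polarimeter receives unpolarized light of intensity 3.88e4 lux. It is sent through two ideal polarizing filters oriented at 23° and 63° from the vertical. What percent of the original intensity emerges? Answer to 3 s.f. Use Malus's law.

≈ 29.3%

Unpolarized light through the first polarizer → I₁ = 3.88e4 lux/2 = 1.94e+04 lux, polarized at 23°.
I₂ = I₁ · cos²(40°) = 1.94e+04 · 0.5868 = 1.138e+04 lux.
That is 29.34% of the incident intensity.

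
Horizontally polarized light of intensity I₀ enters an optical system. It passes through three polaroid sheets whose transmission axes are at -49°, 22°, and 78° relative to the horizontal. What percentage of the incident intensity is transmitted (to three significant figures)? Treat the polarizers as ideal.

≈ 1.43%

I₁ = I₀ cos²(-49° − 0°) = I₀ cos²(49°) = 0.4304 I₀.
I₂ = I₁ cos²(22° + 49°) = 0.4304 I₀ · cos²(71°) = 0.04562 I₀.
I₃ = I₂ cos²(78° − 22°) = 0.04562 I₀ · cos²(56°) = 0.01427 I₀.
That is 1.427% of the incident intensity.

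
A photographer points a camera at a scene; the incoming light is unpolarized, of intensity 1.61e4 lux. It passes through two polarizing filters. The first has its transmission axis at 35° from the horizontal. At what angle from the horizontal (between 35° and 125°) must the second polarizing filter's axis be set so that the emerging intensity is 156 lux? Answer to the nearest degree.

Unpolarized light through the first polarizer → I₁ = ½ I₀, now polarized at 35°.
Target fraction: 156 / 1.61e4 lux = 0.009689 of I₀.
Need I₂/I₀ = 0.009689, so cos²(θ − 35°) = 0.009689 / 0.5 = 0.01938.
θ − 35° = arccos(√0.01938) = 82.0°, giving θ ≈ 35 + 82.0 = 117.0°.

θ ≈ 117°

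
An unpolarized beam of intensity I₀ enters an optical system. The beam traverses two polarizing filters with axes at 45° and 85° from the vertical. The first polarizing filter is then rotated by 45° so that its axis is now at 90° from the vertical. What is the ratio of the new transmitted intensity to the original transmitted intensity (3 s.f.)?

Before rotation:
Unpolarized light through the first polarizer → I₁ = ½ I₀, now polarized at 45°.
I₂ = I₁ cos²(85° − 45°) = 0.5 I₀ · cos²(40°) = 0.2934 I₀.
After rotation:
Unpolarized light through the first polarizer → I₁ = ½ I₀, now polarized at 90°.
I₂ = I₁ cos²(85° − 90°) = 0.5 I₀ · cos²(5°) = 0.4962 I₀.
Ratio = 0.4962 / 0.2934 = 1.691.

I_new/I_old ≈ 1.69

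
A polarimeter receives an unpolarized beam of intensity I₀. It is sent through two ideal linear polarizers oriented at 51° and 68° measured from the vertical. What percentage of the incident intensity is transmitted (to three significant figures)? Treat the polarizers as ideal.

≈ 45.7%

Unpolarized light through the first polarizer → I₁ = ½ I₀, now polarized at 51°.
I₂ = I₁ cos²(68° − 51°) = 0.5 I₀ · cos²(17°) = 0.4573 I₀.
That is 45.73% of the incident intensity.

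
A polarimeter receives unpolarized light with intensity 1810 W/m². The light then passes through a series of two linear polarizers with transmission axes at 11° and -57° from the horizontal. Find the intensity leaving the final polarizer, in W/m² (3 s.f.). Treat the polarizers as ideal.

I ≈ 127 W/m²

Unpolarized light through the first polarizer → I₁ = 1810 W/m²/2 = 905 W/m², polarized at 11°.
I₂ = I₁ · cos²(68°) = 905 · 0.1403 = 127 W/m².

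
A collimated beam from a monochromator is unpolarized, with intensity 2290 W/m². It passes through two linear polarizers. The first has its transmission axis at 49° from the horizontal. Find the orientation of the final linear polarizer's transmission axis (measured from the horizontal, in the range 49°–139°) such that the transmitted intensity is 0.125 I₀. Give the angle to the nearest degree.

θ ≈ 109°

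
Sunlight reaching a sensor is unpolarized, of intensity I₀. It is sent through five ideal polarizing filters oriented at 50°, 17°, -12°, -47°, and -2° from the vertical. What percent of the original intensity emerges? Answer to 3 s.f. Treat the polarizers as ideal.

≈ 9.03%

Unpolarized light through the first polarizer → I₁ = ½ I₀, now polarized at 50°.
I₂ = I₁ cos²(17° − 50°) = 0.5 I₀ · cos²(33°) = 0.3517 I₀.
I₃ = I₂ cos²(-12° − 17°) = 0.3517 I₀ · cos²(29°) = 0.269 I₀.
I₄ = I₃ cos²(-47° + 12°) = 0.269 I₀ · cos²(35°) = 0.1805 I₀.
I₅ = I₄ cos²(-2° + 47°) = 0.1805 I₀ · cos²(45°) = 0.09026 I₀.
That is 9.026% of the incident intensity.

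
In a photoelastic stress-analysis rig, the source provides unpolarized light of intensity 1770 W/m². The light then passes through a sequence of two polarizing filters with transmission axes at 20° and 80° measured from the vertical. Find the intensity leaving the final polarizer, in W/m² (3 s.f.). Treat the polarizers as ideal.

Unpolarized light through the first polarizer → I₁ = 1770 W/m²/2 = 885 W/m², polarized at 20°.
I₂ = I₁ · cos²(60°) = 885 · 0.25 = 221.3 W/m².

I ≈ 221 W/m²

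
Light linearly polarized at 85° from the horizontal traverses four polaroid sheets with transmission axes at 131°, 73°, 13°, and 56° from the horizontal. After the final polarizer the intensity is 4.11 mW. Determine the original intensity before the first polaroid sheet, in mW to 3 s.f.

I₀ ≈ 227 mW

By Malus's law, I₁ = I₀ cos²(131° − 85°) = I₀ cos²(46°) = 0.4826 I₀.
I₂ = I₁ cos²(73° − 131°) = 0.4826 I₀ · cos²(58°) = 0.1355 I₀.
I₃ = I₂ cos²(13° − 73°) = 0.1355 I₀ · cos²(60°) = 0.03388 I₀.
I₄ = I₃ cos²(56° − 13°) = 0.03388 I₀ · cos²(43°) = 0.01812 I₀.
So 4.11 mW = 0.01812 I₀, giving I₀ = 4.11/0.01812 = 226.8 mW.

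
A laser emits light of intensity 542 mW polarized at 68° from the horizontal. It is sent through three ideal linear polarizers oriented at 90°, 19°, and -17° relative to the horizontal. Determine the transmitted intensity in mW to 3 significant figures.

I₁ = 542 mW · cos²(22°) = 465.9 mW.
I₂ = I₁ · cos²(71°) = 465.9 · 0.106 = 49.39 mW.
I₃ = I₂ · cos²(36°) = 49.39 · 0.6545 = 32.32 mW.

I ≈ 32.3 mW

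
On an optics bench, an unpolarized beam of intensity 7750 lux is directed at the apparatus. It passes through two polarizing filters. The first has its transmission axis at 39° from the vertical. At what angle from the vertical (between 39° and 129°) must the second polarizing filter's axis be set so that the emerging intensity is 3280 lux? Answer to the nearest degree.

θ ≈ 62°

Unpolarized light through the first polarizer → I₁ = ½ I₀, now polarized at 39°.
Target fraction: 3280 / 7750 lux = 0.4232 of I₀.
Need I₂/I₀ = 0.4232, so cos²(θ − 39°) = 0.4232 / 0.5 = 0.8465.
θ − 39° = arccos(√0.8465) = 23.1°, giving θ ≈ 39 + 23.1 = 62.1°.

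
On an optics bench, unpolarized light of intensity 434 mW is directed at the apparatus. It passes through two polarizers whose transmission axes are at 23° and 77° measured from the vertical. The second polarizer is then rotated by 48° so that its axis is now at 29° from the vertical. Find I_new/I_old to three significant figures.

Before rotation:
Unpolarized light through the first polarizer → I₁ = ½ I₀, now polarized at 23°.
I₂ = I₁ cos²(77° − 23°) = 0.5 I₀ · cos²(54°) = 0.1727 I₀.
After rotation:
Unpolarized light through the first polarizer → I₁ = ½ I₀, now polarized at 23°.
I₂ = I₁ cos²(29° − 23°) = 0.5 I₀ · cos²(6°) = 0.4945 I₀.
Ratio = 0.4945 / 0.1727 = 2.863.

I_new/I_old ≈ 2.86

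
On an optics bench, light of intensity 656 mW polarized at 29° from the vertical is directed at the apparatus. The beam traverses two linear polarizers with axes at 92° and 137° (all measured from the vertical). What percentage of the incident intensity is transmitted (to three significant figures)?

I₁ = 656 mW · cos²(63°) = 135.2 mW.
I₂ = I₁ · cos²(45°) = 135.2 · 0.5 = 67.6 mW.
That is 10.31% of the incident intensity.

≈ 10.3%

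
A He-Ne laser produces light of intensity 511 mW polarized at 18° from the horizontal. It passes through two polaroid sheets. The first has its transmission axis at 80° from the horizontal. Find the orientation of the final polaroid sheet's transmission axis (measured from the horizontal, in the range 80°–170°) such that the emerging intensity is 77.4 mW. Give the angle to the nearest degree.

I₁ = I₀ cos²(80° − 18°) = I₀ cos²(62°) = 0.2204 I₀.
Target fraction: 77.4 / 511 mW = 0.1515 of I₀.
Need I₂/I₀ = 0.1515, so cos²(θ − 80°) = 0.1515 / 0.2204 = 0.6872.
θ − 80° = arccos(√0.6872) = 34.0°, giving θ ≈ 80 + 34.0 = 114.0°.

θ ≈ 114°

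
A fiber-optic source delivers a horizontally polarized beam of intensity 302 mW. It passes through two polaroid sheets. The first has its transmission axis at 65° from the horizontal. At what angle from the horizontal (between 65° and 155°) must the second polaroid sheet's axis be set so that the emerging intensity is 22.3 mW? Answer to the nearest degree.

θ ≈ 115°

I₁ = I₀ cos²(65° − 0°) = I₀ cos²(65°) = 0.1786 I₀.
Target fraction: 22.3 / 302 mW = 0.07384 of I₀.
Need I₂/I₀ = 0.07384, so cos²(θ − 65°) = 0.07384 / 0.1786 = 0.4134.
θ − 65° = arccos(√0.4134) = 50.0°, giving θ ≈ 65 + 50.0 = 115.0°.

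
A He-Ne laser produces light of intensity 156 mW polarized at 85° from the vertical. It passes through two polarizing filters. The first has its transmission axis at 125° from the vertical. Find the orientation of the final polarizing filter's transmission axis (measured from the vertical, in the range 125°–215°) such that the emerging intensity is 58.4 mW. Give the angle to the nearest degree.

I₁ = I₀ cos²(125° − 85°) = I₀ cos²(40°) = 0.5868 I₀.
Target fraction: 58.4 / 156 mW = 0.3744 of I₀.
Need I₂/I₀ = 0.3744, so cos²(θ − 125°) = 0.3744 / 0.5868 = 0.6379.
θ − 125° = arccos(√0.6379) = 37.0°, giving θ ≈ 125 + 37.0 = 162.0°.

θ ≈ 162°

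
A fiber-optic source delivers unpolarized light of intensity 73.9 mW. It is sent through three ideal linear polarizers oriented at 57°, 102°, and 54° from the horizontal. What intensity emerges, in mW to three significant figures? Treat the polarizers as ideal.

I ≈ 8.27 mW

Unpolarized light through the first polarizer → I₁ = 73.9 mW/2 = 36.95 mW, polarized at 57°.
I₂ = I₁ · cos²(45°) = 36.95 · 0.5 = 18.48 mW.
I₃ = I₂ · cos²(48°) = 18.48 · 0.4477 = 8.272 mW.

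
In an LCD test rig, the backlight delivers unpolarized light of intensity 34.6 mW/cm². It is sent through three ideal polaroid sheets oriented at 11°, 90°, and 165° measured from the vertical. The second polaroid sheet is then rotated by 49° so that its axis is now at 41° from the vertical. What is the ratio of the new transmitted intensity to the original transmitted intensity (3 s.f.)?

I_new/I_old ≈ 96.2

Before rotation:
Unpolarized light through the first polarizer → I₁ = ½ I₀, now polarized at 11°.
I₂ = I₁ cos²(90° − 11°) = 0.5 I₀ · cos²(79°) = 0.0182 I₀.
I₃ = I₂ cos²(165° − 90°) = 0.0182 I₀ · cos²(75°) = 0.001219 I₀.
After rotation:
Unpolarized light through the first polarizer → I₁ = ½ I₀, now polarized at 11°.
I₂ = I₁ cos²(41° − 11°) = 0.5 I₀ · cos²(30°) = 0.375 I₀.
Angle between axes 2 and 3: 56°. I₃ = 0.375 I₀ · cos²(56°) = 0.1173 I₀.
Ratio = 0.1173 / 0.001219 = 96.16.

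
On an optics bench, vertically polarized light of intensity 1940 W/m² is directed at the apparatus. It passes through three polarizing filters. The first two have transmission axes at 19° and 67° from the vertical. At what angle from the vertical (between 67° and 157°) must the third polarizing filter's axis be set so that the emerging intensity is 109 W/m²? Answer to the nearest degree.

θ ≈ 135°

I₁ = I₀ cos²(19° − 0°) = I₀ cos²(19°) = 0.894 I₀.
I₂ = I₁ cos²(67° − 19°) = 0.894 I₀ · cos²(48°) = 0.4003 I₀.
Target fraction: 109 / 1940 W/m² = 0.05619 of I₀.
Need I₃/I₀ = 0.05619, so cos²(θ − 67°) = 0.05619 / 0.4003 = 0.1404.
θ − 67° = arccos(√0.1404) = 68.0°, giving θ ≈ 67 + 68.0 = 135.0°.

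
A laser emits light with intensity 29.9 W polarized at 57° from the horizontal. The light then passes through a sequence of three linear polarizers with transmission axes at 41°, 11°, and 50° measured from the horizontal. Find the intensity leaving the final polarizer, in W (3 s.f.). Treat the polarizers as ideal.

I ≈ 12.5 W

By Malus's law, I₁ = 29.9 W · cos²(16°) = 27.63 W.
I₂ = I₁ · cos²(30°) = 27.63 · 0.75 = 20.72 W.
I₃ = I₂ · cos²(39°) = 20.72 · 0.604 = 12.51 W.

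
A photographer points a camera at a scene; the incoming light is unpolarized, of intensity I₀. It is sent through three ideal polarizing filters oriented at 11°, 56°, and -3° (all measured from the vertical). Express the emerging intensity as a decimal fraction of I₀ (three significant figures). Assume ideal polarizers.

Unpolarized light through the first polarizer → I₁ = ½ I₀, now polarized at 11°.
I₂ = I₁ cos²(56° − 11°) = 0.5 I₀ · cos²(45°) = 0.25 I₀.
I₃ = I₂ cos²(-3° − 56°) = 0.25 I₀ · cos²(59°) = 0.06632 I₀.
Transmitted fraction = 0.06632.

≈ 0.0663 I₀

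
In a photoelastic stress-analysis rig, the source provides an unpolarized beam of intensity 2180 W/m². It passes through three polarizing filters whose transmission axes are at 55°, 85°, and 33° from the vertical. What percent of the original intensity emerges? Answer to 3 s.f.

Unpolarized light through the first polarizer → I₁ = 2180 W/m²/2 = 1090 W/m², polarized at 55°.
I₂ = I₁ · cos²(30°) = 1090 · 0.75 = 817.5 W/m².
I₃ = I₂ · cos²(52°) = 817.5 · 0.379 = 309.9 W/m².
That is 14.21% of the incident intensity.

≈ 14.2%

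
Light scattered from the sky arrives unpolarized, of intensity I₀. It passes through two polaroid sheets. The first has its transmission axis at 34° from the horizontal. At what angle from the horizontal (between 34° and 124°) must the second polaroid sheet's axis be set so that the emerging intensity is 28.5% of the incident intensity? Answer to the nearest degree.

θ ≈ 75°

Unpolarized light through the first polarizer → I₁ = ½ I₀, now polarized at 34°.
Need I₂/I₀ = 0.285, so cos²(θ − 34°) = 0.285 / 0.5 = 0.57.
θ − 34° = arccos(√0.57) = 41.0°, giving θ ≈ 34 + 41.0 = 75.0°.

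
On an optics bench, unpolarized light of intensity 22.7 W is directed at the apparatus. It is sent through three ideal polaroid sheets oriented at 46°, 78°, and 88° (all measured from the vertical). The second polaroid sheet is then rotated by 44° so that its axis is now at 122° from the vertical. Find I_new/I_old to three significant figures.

Before rotation:
Unpolarized light through the first polarizer → I₁ = ½ I₀, now polarized at 46°.
I₂ = I₁ cos²(78° − 46°) = 0.5 I₀ · cos²(32°) = 0.3596 I₀.
I₃ = I₂ cos²(88° − 78°) = 0.3596 I₀ · cos²(10°) = 0.3487 I₀.
After rotation:
Unpolarized light through the first polarizer → I₁ = ½ I₀, now polarized at 46°.
I₂ = I₁ cos²(122° − 46°) = 0.5 I₀ · cos²(76°) = 0.02926 I₀.
I₃ = I₂ cos²(88° − 122°) = 0.02926 I₀ · cos²(34°) = 0.02011 I₀.
Ratio = 0.02011 / 0.3487 = 0.05767.

I_new/I_old ≈ 0.0577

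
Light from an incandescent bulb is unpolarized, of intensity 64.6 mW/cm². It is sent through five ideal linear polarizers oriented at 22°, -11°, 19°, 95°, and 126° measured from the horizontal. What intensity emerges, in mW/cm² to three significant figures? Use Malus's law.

I ≈ 0.733 mW/cm²

Unpolarized light through the first polarizer → I₁ = 64.6 mW/cm²/2 = 32.3 mW/cm², polarized at 22°.
I₂ = I₁ · cos²(33°) = 32.3 · 0.7034 = 22.72 mW/cm².
I₃ = I₂ · cos²(30°) = 22.72 · 0.75 = 17.04 mW/cm².
I₄ = I₃ · cos²(76°) = 17.04 · 0.05853 = 0.9972 mW/cm².
I₅ = I₄ · cos²(31°) = 0.9972 · 0.7347 = 0.7327 mW/cm².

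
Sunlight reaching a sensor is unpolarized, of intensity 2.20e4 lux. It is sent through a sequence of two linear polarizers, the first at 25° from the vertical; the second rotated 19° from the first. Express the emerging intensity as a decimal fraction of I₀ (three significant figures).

Unpolarized light through the first polarizer → I₁ = 2.20e4 lux/2 = 1.1e+04 lux, polarized at 25°.
I₂ = I₁ · cos²(19°) = 1.1e+04 · 0.894 = 9834 lux.
Transmitted fraction = 0.447.

I/I₀ ≈ 0.447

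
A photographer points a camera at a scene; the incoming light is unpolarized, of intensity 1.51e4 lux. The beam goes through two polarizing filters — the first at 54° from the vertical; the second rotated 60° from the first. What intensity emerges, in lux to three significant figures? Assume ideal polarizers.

Unpolarized light through the first polarizer → I₁ = 1.51e4 lux/2 = 7550 lux, polarized at 54°.
I₂ = I₁ · cos²(60°) = 7550 · 0.25 = 1888 lux.

I ≈ 1890 lux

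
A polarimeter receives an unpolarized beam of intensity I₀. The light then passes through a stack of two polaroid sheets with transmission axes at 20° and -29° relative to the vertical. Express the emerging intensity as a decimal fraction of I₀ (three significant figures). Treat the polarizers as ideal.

Unpolarized light through the first polarizer → I₁ = ½ I₀, now polarized at 20°.
I₂ = I₁ cos²(-29° − 20°) = 0.5 I₀ · cos²(49°) = 0.2152 I₀.
Transmitted fraction = 0.2152.

≈ 0.215 I₀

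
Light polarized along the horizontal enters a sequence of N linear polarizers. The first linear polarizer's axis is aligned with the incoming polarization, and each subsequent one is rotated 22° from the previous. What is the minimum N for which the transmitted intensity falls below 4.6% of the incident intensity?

N = 22

First polarizer is aligned with the polarization: full transmission.
Each further stage multiplies by cos²(22°) = 0.8597.
After N polarizers: T = 0.8597^(N−1). Require T < 0.046 ⇒ N−1 > ln(0.046)/ln(0.8597) = 20.36, so N−1 ≥ 21 and N = 22.
Check: N=22 gives T = 0.04178 < 0.046; N=21 gives T = 0.0486.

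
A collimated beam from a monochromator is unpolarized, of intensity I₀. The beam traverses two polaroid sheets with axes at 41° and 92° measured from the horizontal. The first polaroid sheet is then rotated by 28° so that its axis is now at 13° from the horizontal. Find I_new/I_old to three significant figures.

Before rotation:
Unpolarized light through the first polarizer → I₁ = ½ I₀, now polarized at 41°.
I₂ = I₁ cos²(92° − 41°) = 0.5 I₀ · cos²(51°) = 0.198 I₀.
After rotation:
Unpolarized light through the first polarizer → I₁ = ½ I₀, now polarized at 13°.
I₂ = I₁ cos²(92° − 13°) = 0.5 I₀ · cos²(79°) = 0.0182 I₀.
Ratio = 0.0182 / 0.198 = 0.09193.

I_new/I_old ≈ 0.0919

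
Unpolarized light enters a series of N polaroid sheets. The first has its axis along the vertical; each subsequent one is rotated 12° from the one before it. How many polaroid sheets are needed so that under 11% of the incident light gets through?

N = 36

First polarizer halves the unpolarized light: factor 1/2.
Each further stage multiplies by cos²(12°) = 0.9568.
After N polarizers: T = 0.5·0.9568^(N−1). Require T < 0.11 ⇒ N−1 > ln(0.11/0.5)/ln(0.9568) = 34.26, so N−1 ≥ 35 and N = 36.
Check: N=36 gives T = 0.1065 < 0.11; N=35 gives T = 0.1113.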